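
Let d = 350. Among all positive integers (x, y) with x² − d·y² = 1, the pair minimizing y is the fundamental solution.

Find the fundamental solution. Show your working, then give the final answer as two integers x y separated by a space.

449 24

√350 → a₀=18, period (1,2,2,2,1,36); ℓ=6 even so k=5
step 0: (18, 1)  from 18·(1,0) + (0,1)
…
step 2: (56, 3)  from 2·(19,1) + (18,1)
step 3: (131, 7)  from 2·(56,3) + (19,1)
step 4: (318, 17)  from 2·(131,7) + (56,3)
step 5: (449, 24)  from 1·(318,17) + (131,7)
→ (449, 24).  Check: 449²=201601, 350·24²=201600, difference 1.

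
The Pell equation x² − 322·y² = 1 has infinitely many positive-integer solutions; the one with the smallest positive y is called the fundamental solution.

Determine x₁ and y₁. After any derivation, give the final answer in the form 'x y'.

323 18

[17; 1,16,1,34] for √322; ℓ=4 ⇒ convergent index 3
a_0=17:  p_0=17·1+0=17,  q_0=17·0+1=1
…
a_2=16:  p_2=16·18+17=305,  q_2=16·1+1=17
a_3=1:  p_3=1·305+18=323,  q_3=1·17+1=18
→ (323, 18).  Check: 323²=104329, 322·18²=104328, difference 1.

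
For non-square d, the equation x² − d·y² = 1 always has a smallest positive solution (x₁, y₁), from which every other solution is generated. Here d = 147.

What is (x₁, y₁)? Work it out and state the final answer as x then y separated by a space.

√147 = [12; 8,24, …], period ℓ=2 (even) → k=1
a_0=12:  p_0=12·1+0=12,  q_0=12·0+1=1
a_1=8:  p_1=8·12+1=97,  q_1=8·1+0=8
fundamental: x₁=97, y₁=8  (since 9409 − 147·64 = 1)

97 8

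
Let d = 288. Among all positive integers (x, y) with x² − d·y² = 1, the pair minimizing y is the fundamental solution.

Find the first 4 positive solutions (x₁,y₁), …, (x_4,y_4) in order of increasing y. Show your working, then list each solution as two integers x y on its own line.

√288 → a₀=16, period (1,32); ℓ=2 even so k=1
k=0  a_k=16  p_k/q_k = 16/1
k=1  a_k=1  p_k/q_k = 17/1
fundamental: x₁=17, y₁=1  (since 289 − 288·1 = 1)
(17+1√288)^2 = 577 + 34√288
(17+1√288)^3 = 19601 + 1155√288
(17+1√288)^4 = 665857 + 39236√288

17 1
577 34
19601 1155
665857 39236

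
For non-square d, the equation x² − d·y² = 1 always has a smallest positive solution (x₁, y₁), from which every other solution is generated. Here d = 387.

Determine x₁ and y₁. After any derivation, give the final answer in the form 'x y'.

[19; 1,2,19,2,1,38] for √387; ℓ=6 ⇒ convergent index 5
step 0: (19, 1)  from 19·(1,0) + (0,1)
step 1: (20, 1)  from 1·(19,1) + (1,0)
…
step 4: (2341, 119)  from 2·(1141,58) + (59,3)
step 5: (3482, 177)  from 1·(2341,119) + (1141,58)
(x₁, y₁) = (3482, 177);  3482² − 387·177² = 1 ✓

3482 177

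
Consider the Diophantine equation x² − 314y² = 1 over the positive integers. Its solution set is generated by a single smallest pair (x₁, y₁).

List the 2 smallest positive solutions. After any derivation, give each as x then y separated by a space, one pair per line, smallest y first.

392499 22150
308110930001 17387705700

√314 = [17; 1,2,1,1,2,1,34, …], period ℓ=7 (odd) → k=13
k=0  a_k=17  p_k/q_k = 17/1
…
k=4  a_k=1  p_k/q_k = 124/7
…
k=7  a_k=34  p_k/q_k = 15381/868
k=8  a_k=1  p_k/q_k = 15824/893
…
k=12  a_k=2  p_k/q_k = 282617/15949
k=13  a_k=1  p_k/q_k = 392499/22150
→ (392499, 22150).  Check: 392499²=154055465001, 314·22150²=154055465000, difference 1.
n=2: (392499,22150)∘(392499,22150) = (392499·392499+314·22150·22150, 392499·22150+22150·392499) = (308110930001,17387705700)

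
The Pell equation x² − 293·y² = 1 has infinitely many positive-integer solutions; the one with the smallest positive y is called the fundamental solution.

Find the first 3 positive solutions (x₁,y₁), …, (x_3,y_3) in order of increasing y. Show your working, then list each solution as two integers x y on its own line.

√293 → a₀=17, period (8,1,1,8,34); ℓ=5 odd so k=9
a_0=17:  p_0=17·1+0=17,  q_0=17·0+1=1
a_1=8:  p_1=8·17+1=137,  q_1=8·1+0=8
…
a_3=1:  p_3=1·154+137=291,  q_3=1·9+8=17
a_4=8:  p_4=8·291+154=2482,  q_4=8·17+9=145
a_5=34:  p_5=34·2482+291=84679,  q_5=34·145+17=4947
…
a_7=1:  p_7=1·679914+84679=764593,  q_7=1·39721+4947=44668
a_8=1:  p_8=1·764593+679914=1444507,  q_8=1·44668+39721=84389
a_9=8:  p_9=8·1444507+764593=12320649,  q_9=8·84389+44668=719780
fundamental: x₁=12320649, y₁=719780  (since 151798391781201 − 293·518083248400 = 1)
(x_2, y_2) = (12320649·12320649 + 293·719780·719780, 12320649·719780 + 719780·12320649) = (303596783562401, 17736313474440)
(x_3, y_3) = (12320649·303596783562401 + 293·719780·17736313474440, 12320649·17736313474440 + 719780·303596783562401) = (7481018815602612315849, 437045785745090703340)

12320649 719780
303596783562401 17736313474440
7481018815602612315849 437045785745090703340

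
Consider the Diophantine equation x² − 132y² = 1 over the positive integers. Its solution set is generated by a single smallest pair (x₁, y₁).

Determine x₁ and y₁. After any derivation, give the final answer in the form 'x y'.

23 2

d=132: √d = [11; 2,22] (ℓ=2, even), read p_1/q_1
step 0: (11, 1)  from 11·(1,0) + (0,1)
step 1: (23, 2)  from 2·(11,1) + (1,0)
fundamental: x₁=23, y₁=2  (since 529 − 132·4 = 1)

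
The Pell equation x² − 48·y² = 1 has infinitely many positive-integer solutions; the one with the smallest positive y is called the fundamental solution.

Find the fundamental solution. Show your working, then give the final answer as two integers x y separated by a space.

√48 = [6; 1,12, …], period ℓ=2 (even) → k=1
k=0  a_k=6  p_k/q_k = 6/1
k=1  a_k=1  p_k/q_k = 7/1
fundamental: x₁=7, y₁=1  (since 49 − 48·1 = 1)

7 1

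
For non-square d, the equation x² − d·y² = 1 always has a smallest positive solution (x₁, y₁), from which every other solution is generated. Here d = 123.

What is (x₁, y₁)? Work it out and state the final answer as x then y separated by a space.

√123 = [11; 11,22, …], period ℓ=2 (even) → k=1
step 0: (11, 1)  from 11·(1,0) + (0,1)
step 1: (122, 11)  from 11·(11,1) + (1,0)
fundamental: x₁=122, y₁=11  (since 14884 − 123·121 = 1)

122 11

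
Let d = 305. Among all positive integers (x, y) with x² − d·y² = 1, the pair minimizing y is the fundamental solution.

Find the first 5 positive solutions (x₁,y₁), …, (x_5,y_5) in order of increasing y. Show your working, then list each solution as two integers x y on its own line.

d=305: √d = [17; 2,6,2,34] (ℓ=4, even), read p_3/q_3
k=0  a_k=17  p_k/q_k = 17/1
…
k=2  a_k=6  p_k/q_k = 227/13
k=3  a_k=2  p_k/q_k = 489/28
→ (489, 28).  Check: 489²=239121, 305·28²=239120, difference 1.
k=2:  x_2 = 489·489+305·28·28 = 478241,  y_2 = 489·28+28·489 = 27384
k=3:  x_3 = 489·478241+305·28·27384 = 467719209,  y_3 = 489·27384+28·478241 = 26781524
k=4:  x_4 = 489·467719209+305·28·26781524 = 457428908161,  y_4 = 489·26781524+28·467719209 = 26192303088
k=5:  x_5 = 489·457428908161+305·28·26192303088 = 447365004462249,  y_5 = 489·26192303088+28·457428908161 = 25616045638540

489 28
478241 27384
467719209 26781524
457428908161 26192303088
447365004462249 25616045638540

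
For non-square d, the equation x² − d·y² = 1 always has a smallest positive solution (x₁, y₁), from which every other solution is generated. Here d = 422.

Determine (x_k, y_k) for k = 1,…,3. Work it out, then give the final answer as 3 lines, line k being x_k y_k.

7022501 341850
98631040590001 4801283933700
1385273162348638202501 67434042451384025550

[20; 1,1,5,2,1,…,1,1,40] for √422; ℓ=14 ⇒ convergent index 13
i=0: a=20 ⇒ p=20, q=1
…
i=3: a=5 ⇒ p=226, q=11
i=4: a=2 ⇒ p=493, q=24
i=5: a=1 ⇒ p=719, q=35
i=6: a=3 ⇒ p=2650, q=129
i=7: a=20 ⇒ p=53719, q=2615
i=8: a=3 ⇒ p=163807, q=7974
i=9: a=1 ⇒ p=217526, q=10589
…
i=12: a=1 ⇒ p=3810680, q=185501
i=13: a=1 ⇒ p=7022501, q=341850
→ (7022501, 341850).  Check: 7022501²=49315520295001, 422·341850²=49315520295000, difference 1.
n=2: (7022501,341850)∘(7022501,341850) = (7022501·7022501+422·341850·341850, 7022501·341850+341850·7022501) = (98631040590001,4801283933700)
n=3: (98631040590001,4801283933700)∘(7022501,341850) = (7022501·98631040590001+422·341850·4801283933700, 7022501·4801283933700+341850·98631040590001) = (1385273162348638202501,67434042451384025550)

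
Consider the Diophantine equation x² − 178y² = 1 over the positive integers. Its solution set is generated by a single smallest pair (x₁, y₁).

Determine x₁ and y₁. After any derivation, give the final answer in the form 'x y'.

1601 120

√178 → a₀=13, period (2,1,12,1,2,26); ℓ=6 even so k=5
step 0: (13, 1)  from 13·(1,0) + (0,1)
step 1: (27, 2)  from 2·(13,1) + (1,0)
…
step 4: (547, 41)  from 1·(507,38) + (40,3)
step 5: (1601, 120)  from 2·(547,41) + (507,38)
(x₁, y₁) = (1601, 120);  1601² − 178·120² = 1 ✓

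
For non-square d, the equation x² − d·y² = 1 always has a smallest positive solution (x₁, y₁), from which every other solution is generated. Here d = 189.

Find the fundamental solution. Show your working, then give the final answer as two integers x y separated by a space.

55 4

√189 → a₀=13, period (1,2,1,26); ℓ=4 even so k=3
i=0: a=13 ⇒ p=13, q=1
i=1: a=1 ⇒ p=14, q=1
i=2: a=2 ⇒ p=41, q=3
i=3: a=1 ⇒ p=55, q=4
(x₁, y₁) = (55, 4);  55² − 189·4² = 1 ✓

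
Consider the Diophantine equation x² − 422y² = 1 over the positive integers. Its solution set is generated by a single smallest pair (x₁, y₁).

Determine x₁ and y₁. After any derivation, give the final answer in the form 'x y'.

7022501 341850

√422 = [20; 1,1,5,2,1,…,1,1,40, …], period ℓ=14 (even) → k=13
k=0  a_k=20  p_k/q_k = 20/1
…
k=5  a_k=1  p_k/q_k = 719/35
k=6  a_k=3  p_k/q_k = 2650/129
…
k=8  a_k=3  p_k/q_k = 163807/7974
k=9  a_k=1  p_k/q_k = 217526/10589
…
k=12  a_k=1  p_k/q_k = 3810680/185501
k=13  a_k=1  p_k/q_k = 7022501/341850
→ (7022501, 341850).  Check: 7022501²=49315520295001, 422·341850²=49315520295000, difference 1.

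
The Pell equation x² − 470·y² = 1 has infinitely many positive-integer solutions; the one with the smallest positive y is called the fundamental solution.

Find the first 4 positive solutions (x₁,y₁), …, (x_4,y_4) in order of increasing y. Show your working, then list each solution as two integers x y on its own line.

1691 78
5718961 263796
19341524411 892157994
65413029839041 3017278071912

d=470: √d = [21; 1,2,8,2,1,42] (ℓ=6, even), read p_5/q_5
step 0: (21, 1)  from 21·(1,0) + (0,1)
step 1: (22, 1)  from 1·(21,1) + (1,0)
…
step 4: (1149, 53)  from 2·(542,25) + (65,3)
step 5: (1691, 78)  from 1·(1149,53) + (542,25)
(x₁, y₁) = (1691, 78);  1691² − 470·78² = 1 ✓
(1691+78√470)^2 = 5718961 + 263796√470
(1691+78√470)^3 = 19341524411 + 892157994√470
(1691+78√470)^4 = 65413029839041 + 3017278071912√470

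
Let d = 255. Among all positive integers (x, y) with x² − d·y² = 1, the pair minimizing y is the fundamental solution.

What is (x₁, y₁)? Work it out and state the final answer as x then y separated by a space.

√255 = [15; 1,30, …], period ℓ=2 (even) → k=1
i=0: a=15 ⇒ p=15, q=1
i=1: a=1 ⇒ p=16, q=1
(x₁, y₁) = (16, 1);  16² − 255·1² = 1 ✓

16 1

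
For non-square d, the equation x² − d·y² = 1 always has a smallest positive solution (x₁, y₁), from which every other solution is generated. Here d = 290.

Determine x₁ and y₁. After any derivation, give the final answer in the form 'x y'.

√290 = [17; 34, …], period ℓ=1 (odd) → k=1
k=0  a_k=17  p_k/q_k = 17/1
k=1  a_k=34  p_k/q_k = 579/34
(x₁, y₁) = (579, 34);  579² − 290·34² = 1 ✓

579 34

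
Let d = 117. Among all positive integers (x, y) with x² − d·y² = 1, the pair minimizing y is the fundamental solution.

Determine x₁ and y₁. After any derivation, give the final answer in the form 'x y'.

649 60

√117 = [10; 1,4,2,4,1,20, …], period ℓ=6 (even) → k=5
step 0: (10, 1)  from 10·(1,0) + (0,1)
step 1: (11, 1)  from 1·(10,1) + (1,0)
…
step 3: (119, 11)  from 2·(54,5) + (11,1)
step 4: (530, 49)  from 4·(119,11) + (54,5)
step 5: (649, 60)  from 1·(530,49) + (119,11)
fundamental: x₁=649, y₁=60  (since 421201 − 117·3600 = 1)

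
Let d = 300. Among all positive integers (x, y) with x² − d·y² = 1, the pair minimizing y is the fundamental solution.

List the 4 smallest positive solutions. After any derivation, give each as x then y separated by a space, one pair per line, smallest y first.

√300 → a₀=17, period (3,8,3,34); ℓ=4 even so k=3
step 0: (17, 1)  from 17·(1,0) + (0,1)
…
step 2: (433, 25)  from 8·(52,3) + (17,1)
step 3: (1351, 78)  from 3·(433,25) + (52,3)
fundamental: x₁=1351, y₁=78  (since 1825201 − 300·6084 = 1)
n=2: (1351,78)∘(1351,78) = (1351·1351+300·78·78, 1351·78+78·1351) = (3650401,210756)
n=3: (3650401,210756)∘(1351,78) = (1351·3650401+300·78·210756, 1351·210756+78·3650401) = (9863382151,569462634)
n=4: (9863382151,569462634)∘(1351,78) = (1351·9863382151+300·78·569462634, 1351·569462634+78·9863382151) = (26650854921601,1538687826312)

1351 78
3650401 210756
9863382151 569462634
26650854921601 1538687826312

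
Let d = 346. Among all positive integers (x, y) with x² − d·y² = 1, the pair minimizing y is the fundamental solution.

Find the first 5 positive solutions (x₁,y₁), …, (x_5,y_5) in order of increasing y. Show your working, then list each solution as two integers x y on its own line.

17299 930
598510801 32176140
20707276675699 1113230090790
716430357827323201 38515534648976280
24787057499402451432499 1332560466672051244650

d=346: √d = [18; 1,1,1,1,36] (ℓ=5, odd), read p_9/q_9
a_0=18:  p_0=18·1+0=18,  q_0=18·0+1=1
a_1=1:  p_1=1·18+1=19,  q_1=1·1+0=1
a_2=1:  p_2=1·19+18=37,  q_2=1·1+1=2
a_3=1:  p_3=1·37+19=56,  q_3=1·2+1=3
a_4=1:  p_4=1·56+37=93,  q_4=1·3+2=5
…
a_6=1:  p_6=1·3404+93=3497,  q_6=1·183+5=188
a_7=1:  p_7=1·3497+3404=6901,  q_7=1·188+183=371
a_8=1:  p_8=1·6901+3497=10398,  q_8=1·371+188=559
a_9=1:  p_9=1·10398+6901=17299,  q_9=1·559+371=930
(x₁, y₁) = (17299, 930);  17299² − 346·930² = 1 ✓
(x_2, y_2) = (17299·17299 + 346·930·930, 17299·930 + 930·17299) = (598510801, 32176140)
(x_3, y_3) = (17299·598510801 + 346·930·32176140, 17299·32176140 + 930·598510801) = (20707276675699, 1113230090790)
(x_4, y_4) = (17299·20707276675699 + 346·930·1113230090790, 17299·1113230090790 + 930·20707276675699) = (716430357827323201, 38515534648976280)
(x_5, y_5) = (17299·716430357827323201 + 346·930·38515534648976280, 17299·38515534648976280 + 930·716430357827323201) = (24787057499402451432499, 1332560466672051244650)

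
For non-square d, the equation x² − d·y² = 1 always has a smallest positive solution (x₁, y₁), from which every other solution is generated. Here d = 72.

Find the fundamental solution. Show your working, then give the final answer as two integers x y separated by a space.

√72 → a₀=8, period (2,16); ℓ=2 even so k=1
i=0: a=8 ⇒ p=8, q=1
i=1: a=2 ⇒ p=17, q=2
(x₁, y₁) = (17, 2);  17² − 72·2² = 1 ✓

17 2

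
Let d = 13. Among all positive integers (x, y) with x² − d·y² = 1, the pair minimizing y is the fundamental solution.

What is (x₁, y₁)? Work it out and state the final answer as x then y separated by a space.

649 180

d=13: √d = [3; 1,1,1,1,6] (ℓ=5, odd), read p_9/q_9
i=0: a=3 ⇒ p=3, q=1
…
i=3: a=1 ⇒ p=11, q=3
…
i=6: a=1 ⇒ p=137, q=38
…
i=8: a=1 ⇒ p=393, q=109
i=9: a=1 ⇒ p=649, q=180
→ (649, 180).  Check: 649²=421201, 13·180²=421200, difference 1.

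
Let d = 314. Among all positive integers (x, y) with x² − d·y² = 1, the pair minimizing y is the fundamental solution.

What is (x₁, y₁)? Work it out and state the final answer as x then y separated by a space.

[17; 1,2,1,1,2,1,34] for √314; ℓ=7 ⇒ convergent index 13
step 0: (17, 1)  from 17·(1,0) + (0,1)
…
step 2: (53, 3)  from 2·(18,1) + (17,1)
…
step 7: (15381, 868)  from 34·(443,25) + (319,18)
step 8: (15824, 893)  from 1·(15381,868) + (443,25)
step 9: (47029, 2654)  from 2·(15824,893) + (15381,868)
step 10: (62853, 3547)  from 1·(47029,2654) + (15824,893)
…
step 12: (282617, 15949)  from 2·(109882,6201) + (62853,3547)
step 13: (392499, 22150)  from 1·(282617,15949) + (109882,6201)
fundamental: x₁=392499, y₁=22150  (since 154055465001 − 314·490622500 = 1)

392499 22150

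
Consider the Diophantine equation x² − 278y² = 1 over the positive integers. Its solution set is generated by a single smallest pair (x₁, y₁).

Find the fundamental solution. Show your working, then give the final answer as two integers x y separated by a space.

2501 150

d=278: √d = [16; 1,2,16,2,1,32] (ℓ=6, even), read p_5/q_5
i=0: a=16 ⇒ p=16, q=1
i=1: a=1 ⇒ p=17, q=1
i=2: a=2 ⇒ p=50, q=3
…
i=4: a=2 ⇒ p=1684, q=101
i=5: a=1 ⇒ p=2501, q=150
fundamental: x₁=2501, y₁=150  (since 6255001 − 278·22500 = 1)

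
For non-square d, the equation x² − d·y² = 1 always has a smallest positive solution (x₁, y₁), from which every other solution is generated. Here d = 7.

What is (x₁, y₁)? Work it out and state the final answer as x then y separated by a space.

8 3

[2; 1,1,1,4] for √7; ℓ=4 ⇒ convergent index 3
k=0  a_k=2  p_k/q_k = 2/1
k=1  a_k=1  p_k/q_k = 3/1
k=2  a_k=1  p_k/q_k = 5/2
k=3  a_k=1  p_k/q_k = 8/3
(x₁, y₁) = (8, 3);  8² − 7·3² = 1 ✓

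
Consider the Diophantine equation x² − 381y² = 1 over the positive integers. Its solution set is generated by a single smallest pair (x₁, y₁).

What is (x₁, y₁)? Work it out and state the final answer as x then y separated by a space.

d=381: √d = [19; 1,1,12,1,1,38] (ℓ=6, even), read p_5/q_5
step 0: (19, 1)  from 19·(1,0) + (0,1)
…
step 2: (39, 2)  from 1·(20,1) + (19,1)
…
step 4: (527, 27)  from 1·(488,25) + (39,2)
step 5: (1015, 52)  from 1·(527,27) + (488,25)
(x₁, y₁) = (1015, 52);  1015² − 381·52² = 1 ✓

1015 52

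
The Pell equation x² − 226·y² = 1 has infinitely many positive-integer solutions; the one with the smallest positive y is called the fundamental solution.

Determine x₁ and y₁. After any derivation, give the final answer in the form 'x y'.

451 30

d=226: √d = [15; 30] (ℓ=1, odd), read p_1/q_1
i=0: a=15 ⇒ p=15, q=1
i=1: a=30 ⇒ p=451, q=30
(x₁, y₁) = (451, 30);  451² − 226·30² = 1 ✓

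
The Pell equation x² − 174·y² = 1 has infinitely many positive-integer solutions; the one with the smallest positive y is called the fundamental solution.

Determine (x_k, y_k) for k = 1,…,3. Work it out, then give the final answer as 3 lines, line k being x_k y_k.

√174 = [13; 5,4,5,26, …], period ℓ=4 (even) → k=3
i=0: a=13 ⇒ p=13, q=1
…
i=2: a=4 ⇒ p=277, q=21
i=3: a=5 ⇒ p=1451, q=110
(x₁, y₁) = (1451, 110);  1451² − 174·110² = 1 ✓
(x_2, y_2) = (1451·1451 + 174·110·110, 1451·110 + 110·1451) = (4210801, 319220)
(x_3, y_3) = (1451·4210801 + 174·110·319220, 1451·319220 + 110·4210801) = (12219743051, 926376330)

1451 110
4210801 319220
12219743051 926376330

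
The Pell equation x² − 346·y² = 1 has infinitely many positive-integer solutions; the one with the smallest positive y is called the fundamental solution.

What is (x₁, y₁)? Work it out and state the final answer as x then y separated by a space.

17299 930

√346 → a₀=18, period (1,1,1,1,36); ℓ=5 odd so k=9
i=0: a=18 ⇒ p=18, q=1
i=1: a=1 ⇒ p=19, q=1
i=2: a=1 ⇒ p=37, q=2
i=3: a=1 ⇒ p=56, q=3
i=4: a=1 ⇒ p=93, q=5
i=5: a=36 ⇒ p=3404, q=183
i=6: a=1 ⇒ p=3497, q=188
i=7: a=1 ⇒ p=6901, q=371
i=8: a=1 ⇒ p=10398, q=559
i=9: a=1 ⇒ p=17299, q=930
fundamental: x₁=17299, y₁=930  (since 299255401 − 346·864900 = 1)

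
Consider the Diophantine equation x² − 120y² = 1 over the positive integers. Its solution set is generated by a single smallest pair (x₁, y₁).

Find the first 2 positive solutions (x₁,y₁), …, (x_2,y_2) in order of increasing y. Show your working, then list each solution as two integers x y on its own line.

11 1
241 22

√120 → a₀=10, period (1,20); ℓ=2 even so k=1
step 0: (10, 1)  from 10·(1,0) + (0,1)
step 1: (11, 1)  from 1·(10,1) + (1,0)
fundamental: x₁=11, y₁=1  (since 121 − 120·1 = 1)
k=2:  x_2 = 11·11+120·1·1 = 241,  y_2 = 11·1+1·11 = 22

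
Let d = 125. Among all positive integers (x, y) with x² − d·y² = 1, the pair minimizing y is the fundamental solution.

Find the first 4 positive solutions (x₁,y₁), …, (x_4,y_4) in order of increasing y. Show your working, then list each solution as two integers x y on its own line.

d=125: √d = [11; 5,1,1,5,22] (ℓ=5, odd), read p_9/q_9
step 0: (11, 1)  from 11·(1,0) + (0,1)
step 1: (56, 5)  from 5·(11,1) + (1,0)
…
step 4: (682, 61)  from 5·(123,11) + (67,6)
…
step 6: (76317, 6826)  from 5·(15127,1353) + (682,61)
step 7: (91444, 8179)  from 1·(76317,6826) + (15127,1353)
step 8: (167761, 15005)  from 1·(91444,8179) + (76317,6826)
step 9: (930249, 83204)  from 5·(167761,15005) + (91444,8179)
fundamental: x₁=930249, y₁=83204  (since 865363202001 − 125·6922905616 = 1)
(x_2, y_2) = (930249·930249 + 125·83204·83204, 930249·83204 + 83204·930249) = (1730726404001, 154800875592)
(x_3, y_3) = (930249·1730726404001 + 125·83204·154800875592, 930249·154800875592 + 83204·1730726404001) = (3220013013190122249, 288006719437081612)
(x_4, y_4) = (930249·3220013013190122249 + 125·83204·288006719437081612, 930249·288006719437081612 + 83204·3220013013190122249) = (5990827771012465337616001, 535835925499096664087184)

930249 83204
1730726404001 154800875592
3220013013190122249 288006719437081612
5990827771012465337616001 535835925499096664087184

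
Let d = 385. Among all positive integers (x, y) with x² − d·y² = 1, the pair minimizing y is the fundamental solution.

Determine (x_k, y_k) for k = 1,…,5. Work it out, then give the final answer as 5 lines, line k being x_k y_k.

95831 4884
18367161121 936077208
3520286834677271 179410429834812
674705215289547953281 34386161802063660336
129315350969305052987065751 6590520543127714837483620

[19; 1,1,1,1,1,…,1,1,38] for √385; ℓ=16 ⇒ convergent index 15
i=0: a=19 ⇒ p=19, q=1
…
i=2: a=1 ⇒ p=39, q=2
…
i=5: a=1 ⇒ p=157, q=8
…
i=7: a=1 ⇒ p=726, q=37
i=8: a=2 ⇒ p=2021, q=103
…
i=10: a=3 ⇒ p=10262, q=523
…
i=14: a=1 ⇒ p=59551, q=3035
i=15: a=1 ⇒ p=95831, q=4884
→ (95831, 4884).  Check: 95831²=9183580561, 385·4884²=9183580560, difference 1.
n=2: (95831,4884)∘(95831,4884) = (95831·95831+385·4884·4884, 95831·4884+4884·95831) = (18367161121,936077208)
n=3: (18367161121,936077208)∘(95831,4884) = (95831·18367161121+385·4884·936077208, 95831·936077208+4884·18367161121) = (3520286834677271,179410429834812)
n=4: (3520286834677271,179410429834812)∘(95831,4884) = (95831·3520286834677271+385·4884·179410429834812, 95831·179410429834812+4884·3520286834677271) = (674705215289547953281,34386161802063660336)
n=5: (674705215289547953281,34386161802063660336)∘(95831,4884) = (95831·674705215289547953281+385·4884·34386161802063660336, 95831·34386161802063660336+4884·674705215289547953281) = (129315350969305052987065751,6590520543127714837483620)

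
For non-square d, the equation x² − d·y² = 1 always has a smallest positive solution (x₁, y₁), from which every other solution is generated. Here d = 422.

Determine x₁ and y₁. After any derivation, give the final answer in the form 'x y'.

7022501 341850

√422 = [20; 1,1,5,2,1,…,1,1,40, …], period ℓ=14 (even) → k=13
k=0  a_k=20  p_k/q_k = 20/1
k=1  a_k=1  p_k/q_k = 21/1
k=2  a_k=1  p_k/q_k = 41/2
…
k=4  a_k=2  p_k/q_k = 493/24
k=5  a_k=1  p_k/q_k = 719/35
k=6  a_k=3  p_k/q_k = 2650/129
…
k=12  a_k=1  p_k/q_k = 3810680/185501
k=13  a_k=1  p_k/q_k = 7022501/341850
(x₁, y₁) = (7022501, 341850);  7022501² − 422·341850² = 1 ✓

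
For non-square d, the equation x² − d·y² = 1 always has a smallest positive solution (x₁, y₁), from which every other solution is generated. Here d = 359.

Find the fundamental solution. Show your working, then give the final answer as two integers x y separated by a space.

360 19

√359 → a₀=18, period (1,17,1,36); ℓ=4 even so k=3
i=0: a=18 ⇒ p=18, q=1
…
i=2: a=17 ⇒ p=341, q=18
i=3: a=1 ⇒ p=360, q=19
fundamental: x₁=360, y₁=19  (since 129600 − 359·361 = 1)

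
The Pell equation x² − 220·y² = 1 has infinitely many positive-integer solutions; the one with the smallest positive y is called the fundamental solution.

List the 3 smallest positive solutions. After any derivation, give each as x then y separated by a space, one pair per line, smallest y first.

d=220: √d = [14; 1,4,1,28] (ℓ=4, even), read p_3/q_3
k=0  a_k=14  p_k/q_k = 14/1
…
k=2  a_k=4  p_k/q_k = 74/5
k=3  a_k=1  p_k/q_k = 89/6
fundamental: x₁=89, y₁=6  (since 7921 − 220·36 = 1)
(89+6√220)^2 = 15841 + 1068√220
(89+6√220)^3 = 2819609 + 190098√220

89 6
15841 1068
2819609 190098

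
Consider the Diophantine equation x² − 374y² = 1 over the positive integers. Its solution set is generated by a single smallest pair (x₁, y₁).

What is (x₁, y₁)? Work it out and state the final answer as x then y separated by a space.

3365 174

d=374: √d = [19; 2,1,18,1,2,38] (ℓ=6, even), read p_5/q_5
k=0  a_k=19  p_k/q_k = 19/1
k=1  a_k=2  p_k/q_k = 39/2
k=2  a_k=1  p_k/q_k = 58/3
k=3  a_k=18  p_k/q_k = 1083/56
k=4  a_k=1  p_k/q_k = 1141/59
k=5  a_k=2  p_k/q_k = 3365/174
→ (3365, 174).  Check: 3365²=11323225, 374·174²=11323224, difference 1.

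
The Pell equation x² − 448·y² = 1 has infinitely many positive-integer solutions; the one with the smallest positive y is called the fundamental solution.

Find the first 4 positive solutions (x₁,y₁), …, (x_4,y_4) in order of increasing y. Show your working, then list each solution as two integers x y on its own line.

127 6
32257 1524
8193151 387090
2081028097 98319336

√448 → a₀=21, period (6,42); ℓ=2 even so k=1
a_0=21:  p_0=21·1+0=21,  q_0=21·0+1=1
a_1=6:  p_1=6·21+1=127,  q_1=6·1+0=6
fundamental: x₁=127, y₁=6  (since 16129 − 448·36 = 1)
(127+6√448)^2 = 32257 + 1524√448
(127+6√448)^3 = 8193151 + 387090√448
(127+6√448)^4 = 2081028097 + 98319336√448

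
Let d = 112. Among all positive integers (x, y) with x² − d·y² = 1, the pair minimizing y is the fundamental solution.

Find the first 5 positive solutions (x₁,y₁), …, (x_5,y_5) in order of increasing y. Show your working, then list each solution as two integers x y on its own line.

√112 = [10; 1,1,2,1,1,20, …], period ℓ=6 (even) → k=5
i=0: a=10 ⇒ p=10, q=1
…
i=2: a=1 ⇒ p=21, q=2
i=3: a=2 ⇒ p=53, q=5
i=4: a=1 ⇒ p=74, q=7
i=5: a=1 ⇒ p=127, q=12
→ (127, 12).  Check: 127²=16129, 112·12²=16128, difference 1.
(127+12√112)^2 = 32257 + 3048√112
(127+12√112)^3 = 8193151 + 774180√112
(127+12√112)^4 = 2081028097 + 196638672√112
(127+12√112)^5 = 528572943487 + 49945448508√112

127 12
32257 3048
8193151 774180
2081028097 196638672
528572943487 49945448508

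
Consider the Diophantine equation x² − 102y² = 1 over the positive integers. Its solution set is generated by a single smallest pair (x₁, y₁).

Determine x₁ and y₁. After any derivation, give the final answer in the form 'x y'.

101 10

d=102: √d = [10; 10,20] (ℓ=2, even), read p_1/q_1
k=0  a_k=10  p_k/q_k = 10/1
k=1  a_k=10  p_k/q_k = 101/10
fundamental: x₁=101, y₁=10  (since 10201 − 102·100 = 1)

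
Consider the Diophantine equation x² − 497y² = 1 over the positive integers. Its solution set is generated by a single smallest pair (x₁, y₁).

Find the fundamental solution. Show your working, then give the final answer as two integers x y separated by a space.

1201887 53912

√497 → a₀=22, period (3,2,2,5,6,5,2,2,3,44); ℓ=10 even so k=9
k=0  a_k=22  p_k/q_k = 22/1
k=1  a_k=3  p_k/q_k = 67/3
…
k=3  a_k=2  p_k/q_k = 379/17
k=4  a_k=5  p_k/q_k = 2051/92
…
k=7  a_k=2  p_k/q_k = 143637/6443
k=8  a_k=2  p_k/q_k = 352750/15823
k=9  a_k=3  p_k/q_k = 1201887/53912
fundamental: x₁=1201887, y₁=53912  (since 1444532360769 − 497·2906503744 = 1)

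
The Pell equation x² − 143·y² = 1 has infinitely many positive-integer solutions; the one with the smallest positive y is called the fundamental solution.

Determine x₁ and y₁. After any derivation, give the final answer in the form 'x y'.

√143 → a₀=11, period (1,22); ℓ=2 even so k=1
i=0: a=11 ⇒ p=11, q=1
i=1: a=1 ⇒ p=12, q=1
(x₁, y₁) = (12, 1);  12² − 143·1² = 1 ✓

12 1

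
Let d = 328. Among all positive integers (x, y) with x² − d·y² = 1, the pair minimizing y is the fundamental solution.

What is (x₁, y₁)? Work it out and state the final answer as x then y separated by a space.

√328 = [18; 9,36, …], period ℓ=2 (even) → k=1
i=0: a=18 ⇒ p=18, q=1
i=1: a=9 ⇒ p=163, q=9
(x₁, y₁) = (163, 9);  163² − 328·9² = 1 ✓

163 9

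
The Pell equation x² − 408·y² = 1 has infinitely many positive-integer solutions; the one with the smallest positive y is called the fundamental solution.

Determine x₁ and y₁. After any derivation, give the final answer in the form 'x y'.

√408 = [20; 5,40, …], period ℓ=2 (even) → k=1
a_0=20:  p_0=20·1+0=20,  q_0=20·0+1=1
a_1=5:  p_1=5·20+1=101,  q_1=5·1+0=5
(x₁, y₁) = (101, 5);  101² − 408·5² = 1 ✓

101 5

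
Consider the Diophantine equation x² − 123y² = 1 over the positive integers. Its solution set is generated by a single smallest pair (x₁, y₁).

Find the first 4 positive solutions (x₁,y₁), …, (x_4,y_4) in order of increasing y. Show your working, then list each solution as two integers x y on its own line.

√123 = [11; 11,22, …], period ℓ=2 (even) → k=1
k=0  a_k=11  p_k/q_k = 11/1
k=1  a_k=11  p_k/q_k = 122/11
fundamental: x₁=122, y₁=11  (since 14884 − 123·121 = 1)
k=2:  x_2 = 122·122+123·11·11 = 29767,  y_2 = 122·11+11·122 = 2684
k=3:  x_3 = 122·29767+123·11·2684 = 7263026,  y_3 = 122·2684+11·29767 = 654885
k=4:  x_4 = 122·7263026+123·11·654885 = 1772148577,  y_4 = 122·654885+11·7263026 = 159789256

122 11
29767 2684
7263026 654885
1772148577 159789256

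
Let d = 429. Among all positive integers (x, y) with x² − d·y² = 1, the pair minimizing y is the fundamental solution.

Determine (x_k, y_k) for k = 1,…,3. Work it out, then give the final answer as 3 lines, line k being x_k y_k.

1524095 73584
4645731138049 224298012960
14161071197688057215 683702960124468816

√429 = [20; 1,2,2,9,1,12,1,9,2,2,1,40, …], period ℓ=12 (even) → k=11
a_0=20:  p_0=20·1+0=20,  q_0=20·0+1=1
…
a_5=1:  p_5=1·1367+145=1512,  q_5=1·66+7=73
…
a_7=1:  p_7=1·19511+1512=21023,  q_7=1·942+73=1015
…
a_9=2:  p_9=2·208718+21023=438459,  q_9=2·10077+1015=21169
a_10=2:  p_10=2·438459+208718=1085636,  q_10=2·21169+10077=52415
a_11=1:  p_11=1·1085636+438459=1524095,  q_11=1·52415+21169=73584
fundamental: x₁=1524095, y₁=73584  (since 2322865569025 − 429·5414605056 = 1)
(x_2, y_2) = (1524095·1524095 + 429·73584·73584, 1524095·73584 + 73584·1524095) = (4645731138049, 224298012960)
(x_3, y_3) = (1524095·4645731138049 + 429·73584·224298012960, 1524095·224298012960 + 73584·4645731138049) = (14161071197688057215, 683702960124468816)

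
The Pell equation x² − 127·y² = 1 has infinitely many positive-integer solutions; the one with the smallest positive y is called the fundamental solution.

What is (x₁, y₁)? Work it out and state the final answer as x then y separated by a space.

4730624 419775

d=127: √d = [11; 3,1,2,2,7,11,7,2,2,1,3,22] (ℓ=12, even), read p_11/q_11
i=0: a=11 ⇒ p=11, q=1
i=1: a=3 ⇒ p=34, q=3
i=2: a=1 ⇒ p=45, q=4
i=3: a=2 ⇒ p=124, q=11
i=4: a=2 ⇒ p=293, q=26
i=5: a=7 ⇒ p=2175, q=193
i=6: a=11 ⇒ p=24218, q=2149
i=7: a=7 ⇒ p=171701, q=15236
…
i=9: a=2 ⇒ p=906941, q=80478
i=10: a=1 ⇒ p=1274561, q=113099
i=11: a=3 ⇒ p=4730624, q=419775
→ (4730624, 419775).  Check: 4730624²=22378803429376, 127·419775²=22378803429375, difference 1.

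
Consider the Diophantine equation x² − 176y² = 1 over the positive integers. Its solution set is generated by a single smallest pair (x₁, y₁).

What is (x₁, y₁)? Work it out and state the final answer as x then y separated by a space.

[13; 3,1,3,26] for √176; ℓ=4 ⇒ convergent index 3
i=0: a=13 ⇒ p=13, q=1
i=1: a=3 ⇒ p=40, q=3
i=2: a=1 ⇒ p=53, q=4
i=3: a=3 ⇒ p=199, q=15
→ (199, 15).  Check: 199²=39601, 176·15²=39600, difference 1.

199 15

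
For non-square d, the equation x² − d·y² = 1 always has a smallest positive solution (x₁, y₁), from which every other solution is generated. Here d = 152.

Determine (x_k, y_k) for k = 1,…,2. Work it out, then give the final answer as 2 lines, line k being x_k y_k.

37 3
2737 222

√152 = [12; 3,24, …], period ℓ=2 (even) → k=1
step 0: (12, 1)  from 12·(1,0) + (0,1)
step 1: (37, 3)  from 3·(12,1) + (1,0)
fundamental: x₁=37, y₁=3  (since 1369 − 152·9 = 1)
k=2:  x_2 = 37·37+152·3·3 = 2737,  y_2 = 37·3+3·37 = 222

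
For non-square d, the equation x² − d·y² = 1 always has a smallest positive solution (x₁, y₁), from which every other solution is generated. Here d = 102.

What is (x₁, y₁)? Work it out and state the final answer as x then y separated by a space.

√102 → a₀=10, period (10,20); ℓ=2 even so k=1
step 0: (10, 1)  from 10·(1,0) + (0,1)
step 1: (101, 10)  from 10·(10,1) + (1,0)
→ (101, 10).  Check: 101²=10201, 102·10²=10200, difference 1.

101 10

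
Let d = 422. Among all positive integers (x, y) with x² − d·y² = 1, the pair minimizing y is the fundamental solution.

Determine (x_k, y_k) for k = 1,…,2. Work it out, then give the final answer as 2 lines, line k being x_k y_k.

[20; 1,1,5,2,1,…,1,1,40] for √422; ℓ=14 ⇒ convergent index 13
k=0  a_k=20  p_k/q_k = 20/1
k=1  a_k=1  p_k/q_k = 21/1
k=2  a_k=1  p_k/q_k = 41/2
k=3  a_k=5  p_k/q_k = 226/11
k=4  a_k=2  p_k/q_k = 493/24
k=5  a_k=1  p_k/q_k = 719/35
…
k=7  a_k=20  p_k/q_k = 53719/2615
…
k=11  a_k=5  p_k/q_k = 3211821/156349
k=12  a_k=1  p_k/q_k = 3810680/185501
k=13  a_k=1  p_k/q_k = 7022501/341850
fundamental: x₁=7022501, y₁=341850  (since 49315520295001 − 422·116861422500 = 1)
(7022501+341850√422)^2 = 98631040590001 + 4801283933700√422

7022501 341850
98631040590001 4801283933700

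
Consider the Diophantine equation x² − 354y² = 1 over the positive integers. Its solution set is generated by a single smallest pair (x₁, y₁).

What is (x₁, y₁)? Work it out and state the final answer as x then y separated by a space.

√354 = [18; 1,4,2,2,18,2,2,4,1,36, …], period ℓ=10 (even) → k=9
i=0: a=18 ⇒ p=18, q=1
…
i=2: a=4 ⇒ p=94, q=5
i=3: a=2 ⇒ p=207, q=11
i=4: a=2 ⇒ p=508, q=27
…
i=7: a=2 ⇒ p=47771, q=2539
i=8: a=4 ⇒ p=210294, q=11177
i=9: a=1 ⇒ p=258065, q=13716
→ (258065, 13716).  Check: 258065²=66597544225, 354·13716²=66597544224, difference 1.

258065 13716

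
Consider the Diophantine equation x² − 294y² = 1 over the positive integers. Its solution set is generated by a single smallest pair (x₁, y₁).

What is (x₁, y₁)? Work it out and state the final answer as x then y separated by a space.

4801 280

√294 → a₀=17, period (6,1,4,1,6,34); ℓ=6 even so k=5
a_0=17:  p_0=17·1+0=17,  q_0=17·0+1=1
…
a_3=4:  p_3=4·120+103=583,  q_3=4·7+6=34
a_4=1:  p_4=1·583+120=703,  q_4=1·34+7=41
a_5=6:  p_5=6·703+583=4801,  q_5=6·41+34=280
→ (4801, 280).  Check: 4801²=23049601, 294·280²=23049600, difference 1.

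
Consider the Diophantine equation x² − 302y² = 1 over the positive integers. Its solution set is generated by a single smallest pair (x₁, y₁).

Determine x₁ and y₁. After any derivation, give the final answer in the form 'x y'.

4276623 246092

d=302: √d = [17; 2,1,1,1,4,…,1,2,34] (ℓ=16, even), read p_15/q_15
k=0  a_k=17  p_k/q_k = 17/1
k=1  a_k=2  p_k/q_k = 35/2
k=2  a_k=1  p_k/q_k = 52/3
k=3  a_k=1  p_k/q_k = 87/5
k=4  a_k=1  p_k/q_k = 139/8
k=5  a_k=4  p_k/q_k = 643/37
…
k=7  a_k=1  p_k/q_k = 2068/119
…
k=9  a_k=1  p_k/q_k = 36581/2105
…
k=11  a_k=4  p_k/q_k = 467281/26889
…
k=14  a_k=1  p_k/q_k = 1617193/93059
k=15  a_k=2  p_k/q_k = 4276623/246092
(x₁, y₁) = (4276623, 246092);  4276623² − 302·246092² = 1 ✓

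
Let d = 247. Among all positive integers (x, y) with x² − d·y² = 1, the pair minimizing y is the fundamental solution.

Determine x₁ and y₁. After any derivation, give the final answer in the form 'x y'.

d=247: √d = [15; 1,2,1,1,9,1,9,1,1,2,1,30] (ℓ=12, even), read p_11/q_11
a_0=15:  p_0=15·1+0=15,  q_0=15·0+1=1
a_1=1:  p_1=1·15+1=16,  q_1=1·1+0=1
a_2=2:  p_2=2·16+15=47,  q_2=2·1+1=3
a_3=1:  p_3=1·47+16=63,  q_3=1·3+1=4
a_4=1:  p_4=1·63+47=110,  q_4=1·4+3=7
a_5=9:  p_5=9·110+63=1053,  q_5=9·7+4=67
a_6=1:  p_6=1·1053+110=1163,  q_6=1·67+7=74
…
a_8=1:  p_8=1·11520+1163=12683,  q_8=1·733+74=807
…
a_10=2:  p_10=2·24203+12683=61089,  q_10=2·1540+807=3887
a_11=1:  p_11=1·61089+24203=85292,  q_11=1·3887+1540=5427
fundamental: x₁=85292, y₁=5427  (since 7274725264 − 247·29452329 = 1)

85292 5427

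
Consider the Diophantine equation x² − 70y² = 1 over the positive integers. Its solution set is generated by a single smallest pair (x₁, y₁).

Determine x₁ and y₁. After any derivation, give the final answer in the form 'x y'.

251 30

√70 = [8; 2,1,2,1,2,16, …], period ℓ=6 (even) → k=5
a_0=8:  p_0=8·1+0=8,  q_0=8·0+1=1
a_1=2:  p_1=2·8+1=17,  q_1=2·1+0=2
a_2=1:  p_2=1·17+8=25,  q_2=1·2+1=3
…
a_4=1:  p_4=1·67+25=92,  q_4=1·8+3=11
a_5=2:  p_5=2·92+67=251,  q_5=2·11+8=30
(x₁, y₁) = (251, 30);  251² − 70·30² = 1 ✓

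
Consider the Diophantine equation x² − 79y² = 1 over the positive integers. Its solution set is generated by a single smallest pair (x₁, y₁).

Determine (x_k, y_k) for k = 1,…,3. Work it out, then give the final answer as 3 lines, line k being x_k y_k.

80 9
12799 1440
2047760 230391

[8; 1,7,1,16] for √79; ℓ=4 ⇒ convergent index 3
step 0: (8, 1)  from 8·(1,0) + (0,1)
…
step 2: (71, 8)  from 7·(9,1) + (8,1)
step 3: (80, 9)  from 1·(71,8) + (9,1)
fundamental: x₁=80, y₁=9  (since 6400 − 79·81 = 1)
n=2: (80,9)∘(80,9) = (80·80+79·9·9, 80·9+9·80) = (12799,1440)
n=3: (12799,1440)∘(80,9) = (80·12799+79·9·1440, 80·1440+9·12799) = (2047760,230391)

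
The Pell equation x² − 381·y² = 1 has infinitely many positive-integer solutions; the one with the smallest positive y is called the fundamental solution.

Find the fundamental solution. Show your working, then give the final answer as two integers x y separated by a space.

[19; 1,1,12,1,1,38] for √381; ℓ=6 ⇒ convergent index 5
k=0  a_k=19  p_k/q_k = 19/1
k=1  a_k=1  p_k/q_k = 20/1
k=2  a_k=1  p_k/q_k = 39/2
k=3  a_k=12  p_k/q_k = 488/25
k=4  a_k=1  p_k/q_k = 527/27
k=5  a_k=1  p_k/q_k = 1015/52
fundamental: x₁=1015, y₁=52  (since 1030225 − 381·2704 = 1)

1015 52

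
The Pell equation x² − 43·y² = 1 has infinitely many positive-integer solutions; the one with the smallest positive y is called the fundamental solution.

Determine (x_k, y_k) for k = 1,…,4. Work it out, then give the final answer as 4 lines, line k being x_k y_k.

√43 → a₀=6, period (1,1,3,1,5,1,3,1,1,12); ℓ=10 even so k=9
step 0: (6, 1)  from 6·(1,0) + (0,1)
step 1: (7, 1)  from 1·(6,1) + (1,0)
step 2: (13, 2)  from 1·(7,1) + (6,1)
step 3: (46, 7)  from 3·(13,2) + (7,1)
step 4: (59, 9)  from 1·(46,7) + (13,2)
step 5: (341, 52)  from 5·(59,9) + (46,7)
step 6: (400, 61)  from 1·(341,52) + (59,9)
step 7: (1541, 235)  from 3·(400,61) + (341,52)
step 8: (1941, 296)  from 1·(1541,235) + (400,61)
step 9: (3482, 531)  from 1·(1941,296) + (1541,235)
fundamental: x₁=3482, y₁=531  (since 12124324 − 43·281961 = 1)
n=2: (3482,531)∘(3482,531) = (3482·3482+43·531·531, 3482·531+531·3482) = (24248647,3697884)
n=3: (24248647,3697884)∘(3482,531) = (3482·24248647+43·531·3697884, 3482·3697884+531·24248647) = (168867574226,25752063645)
n=4: (168867574226,25752063645)∘(3482,531) = (3482·168867574226+43·531·25752063645, 3482·25752063645+531·168867574226) = (1175993762661217,179337367525896)

3482 531
24248647 3697884
168867574226 25752063645
1175993762661217 179337367525896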